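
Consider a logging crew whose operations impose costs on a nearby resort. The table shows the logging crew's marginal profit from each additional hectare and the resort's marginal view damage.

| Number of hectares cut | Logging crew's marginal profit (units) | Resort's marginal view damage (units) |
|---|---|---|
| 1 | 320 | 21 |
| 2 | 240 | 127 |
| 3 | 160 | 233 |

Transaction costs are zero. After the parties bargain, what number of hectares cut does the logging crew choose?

2

Bargaining reaches the level where marginal profit last exceeds marginal view damage.
That holds through level 2 (240 ≥ 127) but not at 3 (160 < 233).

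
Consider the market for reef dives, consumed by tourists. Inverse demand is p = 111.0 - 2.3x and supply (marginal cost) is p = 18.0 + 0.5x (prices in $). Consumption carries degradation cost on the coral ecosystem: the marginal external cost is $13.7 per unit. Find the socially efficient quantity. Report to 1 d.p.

x* = 28.3

Social marginal benefit = demand − MEC = 97.3 - 2.3x.
Set SMB = MC: 97.3 - 2.3x = 18.0 + 0.5x → x* = 28.3214.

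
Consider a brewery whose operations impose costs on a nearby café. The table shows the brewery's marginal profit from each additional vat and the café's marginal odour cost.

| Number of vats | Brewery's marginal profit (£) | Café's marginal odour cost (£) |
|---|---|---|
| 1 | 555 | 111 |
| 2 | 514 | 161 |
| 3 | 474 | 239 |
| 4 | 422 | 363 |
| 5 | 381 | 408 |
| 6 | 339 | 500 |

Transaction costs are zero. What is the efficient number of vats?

4

Bargaining reaches the level where marginal profit last exceeds marginal odour cost.
That holds through level 4 (422 ≥ 363) but not at 5 (381 < 408).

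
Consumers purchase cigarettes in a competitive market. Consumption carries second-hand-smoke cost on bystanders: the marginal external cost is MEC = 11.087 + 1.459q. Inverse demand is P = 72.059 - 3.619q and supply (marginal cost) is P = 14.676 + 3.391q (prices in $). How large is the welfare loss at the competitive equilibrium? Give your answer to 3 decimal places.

Market equilibrium (private): 14.676 + 3.391q = 72.059 - 3.619q → q_m = 8.1859.
Social marginal benefit = demand − MEC = 60.972 - 5.078q.
Set SMB = MC: 60.972 - 5.078q = 14.676 + 3.391q → q* = 5.4665.
The welfare-loss triangle has base |q_m − q*| and height MEC(q_m) (the vertical gap between SMB and MC is zero at q* and MEC at q_m).
DWL = ½ × 2.7194 × 23.0302 = 31.3142.

DWL = $31.314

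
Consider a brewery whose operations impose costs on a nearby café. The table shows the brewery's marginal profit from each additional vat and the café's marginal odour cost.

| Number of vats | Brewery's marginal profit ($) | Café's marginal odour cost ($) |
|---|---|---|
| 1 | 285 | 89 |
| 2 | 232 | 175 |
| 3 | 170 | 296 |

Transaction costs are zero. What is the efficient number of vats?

Bargaining reaches the level where marginal profit last exceeds marginal odour cost.
That holds through level 2 (232 ≥ 175) but not at 3 (170 < 296).

2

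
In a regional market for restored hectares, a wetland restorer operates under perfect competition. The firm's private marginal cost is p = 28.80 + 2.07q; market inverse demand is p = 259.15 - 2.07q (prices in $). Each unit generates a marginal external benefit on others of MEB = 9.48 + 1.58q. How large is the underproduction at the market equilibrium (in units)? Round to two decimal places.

38.04 units

Market equilibrium (private): 28.80 + 2.07q = 259.15 - 2.07q → q_m = 55.6401.
Social marginal cost = private MC − MEB = 19.32 + 0.49q.
Set SMC = demand: 19.32 + 0.49q = 259.15 - 2.07q → q* = 93.6836.
Gap = |55.6401 − 93.6836| = 38.0435.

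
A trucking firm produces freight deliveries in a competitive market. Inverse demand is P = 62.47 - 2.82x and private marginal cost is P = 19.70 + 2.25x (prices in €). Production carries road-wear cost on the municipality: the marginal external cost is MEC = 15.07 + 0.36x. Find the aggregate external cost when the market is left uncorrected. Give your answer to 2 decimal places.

Market equilibrium (private): 19.70 + 2.25x = 62.47 - 2.82x → x_m = 8.4359.
Total external cost = ∫₀^{x_m} (15.07 + 0.36x) dx = 15.07×8.4359 + ½×0.36×8.4359² = 139.9386.

€139.94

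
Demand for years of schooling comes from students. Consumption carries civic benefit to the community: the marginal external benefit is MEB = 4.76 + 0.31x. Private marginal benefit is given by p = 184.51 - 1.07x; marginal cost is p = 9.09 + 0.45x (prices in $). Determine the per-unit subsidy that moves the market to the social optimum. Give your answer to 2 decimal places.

subsidy = $50.92 per unit

Social marginal benefit = demand + MEB = 189.27 - 0.76x.
Set SMB = MC: 189.27 - 0.76x = 9.09 + 0.45x → x* = 148.9091.
The Pigouvian subsidy equals MEB at x*: 4.76 + 0.31×148.9091 = 50.9218.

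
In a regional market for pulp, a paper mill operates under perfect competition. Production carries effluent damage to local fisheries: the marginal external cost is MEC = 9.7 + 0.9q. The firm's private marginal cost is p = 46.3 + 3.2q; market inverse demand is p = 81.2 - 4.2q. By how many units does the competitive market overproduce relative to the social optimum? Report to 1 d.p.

Market equilibrium (private): 46.3 + 3.2q = 81.2 - 4.2q → q_m = 4.7162.
Social marginal cost = private MC + MEC = 56.0 + 4.1q.
Set SMC = demand: 56.0 + 4.1q = 81.2 - 4.2q → q* = 3.0361.
Gap = |4.7162 − 3.0361| = 1.6801.

1.7 units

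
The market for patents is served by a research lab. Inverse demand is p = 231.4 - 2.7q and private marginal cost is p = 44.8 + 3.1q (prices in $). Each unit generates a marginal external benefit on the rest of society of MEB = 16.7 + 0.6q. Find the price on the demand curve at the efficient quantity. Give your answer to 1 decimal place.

Social marginal cost = private MC − MEB = 28.1 + 2.5q.
Set SMC = demand: 28.1 + 2.5q = 231.4 - 2.7q → q* = 39.0962.
Consumer price on the demand curve at q*: 231.4 − 2.7×39.0962 = 125.8403.

P = $125.8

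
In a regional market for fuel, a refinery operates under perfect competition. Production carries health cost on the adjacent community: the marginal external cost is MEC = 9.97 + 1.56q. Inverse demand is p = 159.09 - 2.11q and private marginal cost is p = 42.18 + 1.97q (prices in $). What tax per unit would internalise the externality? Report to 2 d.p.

Social marginal cost = private MC + MEC = 52.15 + 3.53q.
Set SMC = demand: 52.15 + 3.53q = 159.09 - 2.11q → q* = 18.9610.
The Pigouvian tax equals MEC at q*: 9.97 + 1.56×18.9610 = 39.5492.

tax = $39.55 per unit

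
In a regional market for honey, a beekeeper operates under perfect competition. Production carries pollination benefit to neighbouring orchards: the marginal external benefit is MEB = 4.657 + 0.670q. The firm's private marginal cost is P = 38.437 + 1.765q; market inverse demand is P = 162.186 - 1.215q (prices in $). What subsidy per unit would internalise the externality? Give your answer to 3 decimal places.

subsidy = $41.900 per unit

Social marginal cost = private MC − MEB = 33.780 + 1.095q.
Set SMC = demand: 33.780 + 1.095q = 162.186 - 1.215q → q* = 55.5870.
The Pigouvian subsidy equals MEB at q*: 4.657 + 0.670×55.5870 = 41.9003.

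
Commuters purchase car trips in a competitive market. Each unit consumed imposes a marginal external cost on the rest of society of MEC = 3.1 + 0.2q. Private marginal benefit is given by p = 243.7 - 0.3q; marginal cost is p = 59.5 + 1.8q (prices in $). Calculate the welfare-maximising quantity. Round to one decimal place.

Social marginal benefit = demand − MEC = 240.6 - 0.5q.
Set SMB = MC: 240.6 - 0.5q = 59.5 + 1.8q → q* = 78.7391.

q* = 78.7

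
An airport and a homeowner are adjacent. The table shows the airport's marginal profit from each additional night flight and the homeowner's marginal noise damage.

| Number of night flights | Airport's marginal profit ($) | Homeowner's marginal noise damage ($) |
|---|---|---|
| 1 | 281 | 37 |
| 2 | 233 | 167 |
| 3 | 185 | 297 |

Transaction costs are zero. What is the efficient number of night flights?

Bargaining reaches the level where marginal profit last exceeds marginal noise damage.
That holds through level 2 (233 ≥ 167) but not at 3 (185 < 297).

2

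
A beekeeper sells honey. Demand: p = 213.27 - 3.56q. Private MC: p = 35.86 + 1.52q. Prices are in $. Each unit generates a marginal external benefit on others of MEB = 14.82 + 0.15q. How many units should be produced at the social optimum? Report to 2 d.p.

q* = 38.99

Social marginal cost = private MC − MEB = 21.04 + 1.37q.
Set SMC = demand: 21.04 + 1.37q = 213.27 - 3.56q → q* = 38.9919.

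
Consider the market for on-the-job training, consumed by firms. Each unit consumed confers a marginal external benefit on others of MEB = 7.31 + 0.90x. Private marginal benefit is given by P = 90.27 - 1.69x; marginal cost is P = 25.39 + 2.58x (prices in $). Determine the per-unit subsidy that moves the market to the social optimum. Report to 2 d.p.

subsidy = $26.59 per unit

Social marginal benefit = demand + MEB = 97.58 - 0.79x.
Set SMB = MC: 97.58 - 0.79x = 25.39 + 2.58x → x* = 21.4214.
The Pigouvian subsidy equals MEB at x*: 7.31 + 0.90×21.4214 = 26.5893.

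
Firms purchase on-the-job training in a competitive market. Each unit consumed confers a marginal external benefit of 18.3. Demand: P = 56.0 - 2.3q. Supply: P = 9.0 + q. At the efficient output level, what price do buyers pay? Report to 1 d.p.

Social marginal benefit = demand + MEB = 74.3 - 2.3q.
Set SMB = MC: 74.3 - 2.3q = 9.0 + q → q* = 19.7879.
Consumer price on the demand curve at q*: 56.0 − 2.3×19.7879 = 10.4878.

P = 10.5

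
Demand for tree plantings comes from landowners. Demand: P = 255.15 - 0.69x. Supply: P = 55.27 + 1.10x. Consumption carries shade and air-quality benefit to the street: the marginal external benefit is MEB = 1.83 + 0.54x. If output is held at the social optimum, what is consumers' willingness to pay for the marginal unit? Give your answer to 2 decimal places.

Social marginal benefit = demand + MEB = 256.98 - 0.15x.
Set SMB = MC: 256.98 - 0.15x = 55.27 + 1.10x → x* = 161.3680.
Consumer price on the demand curve at x*: 255.15 − 0.69×161.3680 = 143.8061.

P = 143.81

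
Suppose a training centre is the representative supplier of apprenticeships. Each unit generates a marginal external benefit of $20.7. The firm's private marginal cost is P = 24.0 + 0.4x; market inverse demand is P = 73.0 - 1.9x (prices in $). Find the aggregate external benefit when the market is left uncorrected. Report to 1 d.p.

$441.0

Market equilibrium (private): 24.0 + 0.4x = 73.0 - 1.9x → x_m = 21.3043.
Total external benefit = MEB × x_m = 20.7 × 21.3043 = 440.9990.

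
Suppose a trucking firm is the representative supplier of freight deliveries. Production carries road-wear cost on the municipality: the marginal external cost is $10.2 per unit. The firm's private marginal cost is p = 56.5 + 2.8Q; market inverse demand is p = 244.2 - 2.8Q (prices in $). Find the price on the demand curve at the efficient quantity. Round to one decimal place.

P = $155.5

Social marginal cost = private MC + MEC = 66.7 + 2.8Q.
Set SMC = demand: 66.7 + 2.8Q = 244.2 - 2.8Q → Q* = 31.6964.
Consumer price on the demand curve at Q*: 244.2 − 2.8×31.6964 = 155.4501.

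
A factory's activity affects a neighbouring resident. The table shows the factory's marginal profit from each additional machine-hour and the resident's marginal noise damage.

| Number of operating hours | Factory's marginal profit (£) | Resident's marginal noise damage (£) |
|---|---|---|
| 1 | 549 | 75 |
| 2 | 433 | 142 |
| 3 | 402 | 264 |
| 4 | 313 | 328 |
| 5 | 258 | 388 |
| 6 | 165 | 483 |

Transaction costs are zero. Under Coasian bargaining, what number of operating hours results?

3

Bargaining reaches the level where marginal profit last exceeds marginal noise damage.
That holds through level 3 (402 ≥ 264) but not at 4 (313 < 328).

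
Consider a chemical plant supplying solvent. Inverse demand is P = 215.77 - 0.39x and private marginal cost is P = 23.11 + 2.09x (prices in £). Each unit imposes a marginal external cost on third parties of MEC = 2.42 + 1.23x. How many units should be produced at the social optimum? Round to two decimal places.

Social marginal cost = private MC + MEC = 25.53 + 3.32x.
Set SMC = demand: 25.53 + 3.32x = 215.77 - 0.39x → x* = 51.2776.

x* = 51.28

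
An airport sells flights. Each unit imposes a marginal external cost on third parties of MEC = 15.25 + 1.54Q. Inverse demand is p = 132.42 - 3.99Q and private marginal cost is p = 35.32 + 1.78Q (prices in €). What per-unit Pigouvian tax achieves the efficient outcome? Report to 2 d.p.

tax = €32.49 per unit

Social marginal cost = private MC + MEC = 50.57 + 3.32Q.
Set SMC = demand: 50.57 + 3.32Q = 132.42 - 3.99Q → Q* = 11.1970.
The Pigouvian tax equals MEC at Q*: 15.25 + 1.54×11.1970 = 32.4934.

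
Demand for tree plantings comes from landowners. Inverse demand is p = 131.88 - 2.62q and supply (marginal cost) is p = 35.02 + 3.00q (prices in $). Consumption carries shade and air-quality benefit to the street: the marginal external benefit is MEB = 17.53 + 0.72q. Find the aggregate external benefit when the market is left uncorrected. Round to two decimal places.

Market equilibrium (private): 35.02 + 3.00q = 131.88 - 2.62q → q_m = 17.2349.
Total external benefit = ∫₀^{q_m} (17.53 + 0.72q) dq = 17.53×17.2349 + ½×0.72×17.2349² = 409.0628.

$409.06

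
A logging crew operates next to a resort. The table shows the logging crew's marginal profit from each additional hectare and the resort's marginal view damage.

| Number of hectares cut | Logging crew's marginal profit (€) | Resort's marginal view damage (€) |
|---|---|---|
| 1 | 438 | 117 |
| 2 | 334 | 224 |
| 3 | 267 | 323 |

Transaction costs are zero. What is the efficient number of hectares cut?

2

Bargaining reaches the level where marginal profit last exceeds marginal view damage.
That holds through level 2 (334 ≥ 224) but not at 3 (267 < 323).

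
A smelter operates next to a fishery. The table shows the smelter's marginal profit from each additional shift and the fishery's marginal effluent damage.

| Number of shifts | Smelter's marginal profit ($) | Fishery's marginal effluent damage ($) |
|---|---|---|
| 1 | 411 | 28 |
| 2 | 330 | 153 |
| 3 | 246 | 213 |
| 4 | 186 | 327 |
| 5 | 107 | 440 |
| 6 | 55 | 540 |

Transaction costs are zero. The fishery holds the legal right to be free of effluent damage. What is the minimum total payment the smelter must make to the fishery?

Efficient level: marginal profit ≥ marginal effluent damage through level 3, so k* = 3.
With the fishery holding the right, the smelter must at least compensate total damage at k*: 28 + 153 + 213 = 394.

$394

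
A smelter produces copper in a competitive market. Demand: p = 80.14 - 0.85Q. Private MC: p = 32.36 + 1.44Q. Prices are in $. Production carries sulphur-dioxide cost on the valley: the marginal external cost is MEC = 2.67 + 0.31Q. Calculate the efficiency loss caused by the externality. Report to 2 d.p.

DWL = $16.06

Market equilibrium (private): 32.36 + 1.44Q = 80.14 - 0.85Q → Q_m = 20.8646.
Social marginal cost = private MC + MEC = 35.03 + 1.75Q.
Set SMC = demand: 35.03 + 1.75Q = 80.14 - 0.85Q → Q* = 17.3500.
Height of the DWL triangle at Q_m is SMC(Q_m) − demand(Q_m) = MEC(Q_m) = 9.1380.
DWL = ½ × 3.5146 × 9.1380 = 16.0582.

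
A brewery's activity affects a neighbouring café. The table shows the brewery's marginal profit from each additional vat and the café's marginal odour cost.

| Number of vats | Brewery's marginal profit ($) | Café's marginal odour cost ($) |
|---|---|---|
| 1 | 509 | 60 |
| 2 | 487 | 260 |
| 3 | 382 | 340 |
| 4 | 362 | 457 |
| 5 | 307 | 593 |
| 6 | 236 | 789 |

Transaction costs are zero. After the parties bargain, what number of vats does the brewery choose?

3

Bargaining reaches the level where marginal profit last exceeds marginal odour cost.
That holds through level 3 (382 ≥ 340) but not at 4 (362 < 457).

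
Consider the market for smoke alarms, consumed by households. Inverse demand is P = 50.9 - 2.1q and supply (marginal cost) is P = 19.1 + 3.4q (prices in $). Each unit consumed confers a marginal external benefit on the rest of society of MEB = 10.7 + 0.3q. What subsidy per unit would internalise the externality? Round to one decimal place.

subsidy = $13.2 per unit

Social marginal benefit = demand + MEB = 61.6 - 1.8q.
Set SMB = MC: 61.6 - 1.8q = 19.1 + 3.4q → q* = 8.1731.
The Pigouvian subsidy equals MEB at q*: 10.7 + 0.3×8.1731 = 13.1519.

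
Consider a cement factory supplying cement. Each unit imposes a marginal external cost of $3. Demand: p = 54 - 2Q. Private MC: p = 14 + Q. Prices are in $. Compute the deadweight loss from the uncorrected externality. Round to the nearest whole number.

DWL = $2

Market equilibrium (private): 14 + Q = 54 - 2Q → Q_m = 13.3333.
Social marginal cost = private MC + MEC = 17 + Q.
Set SMC = demand: 17 + Q = 54 - 2Q → Q* = 12.3333.
Between Q* and Q_m the wedge SMC − demand runs linearly from 0 to MEC(Q_m), so the loss is a triangle.
DWL = ½ × 1.0000 × 3.0000 = 1.5000.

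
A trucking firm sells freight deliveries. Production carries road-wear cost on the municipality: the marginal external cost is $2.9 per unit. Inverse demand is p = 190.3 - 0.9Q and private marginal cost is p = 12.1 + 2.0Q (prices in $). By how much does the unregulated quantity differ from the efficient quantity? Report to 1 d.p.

Market equilibrium (private): 12.1 + 2.0Q = 190.3 - 0.9Q → Q_m = 61.4483.
Social marginal cost = private MC + MEC = 15.0 + 2.0Q.
Set SMC = demand: 15.0 + 2.0Q = 190.3 - 0.9Q → Q* = 60.4483.
Gap = |61.4483 − 60.4483| = 1.0000.

1.0 units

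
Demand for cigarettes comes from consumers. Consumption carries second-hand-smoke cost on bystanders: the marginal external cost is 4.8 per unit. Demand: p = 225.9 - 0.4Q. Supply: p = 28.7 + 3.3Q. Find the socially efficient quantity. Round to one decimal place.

Social marginal benefit = demand − MEC = 221.1 - 0.4Q.
Set SMB = MC: 221.1 - 0.4Q = 28.7 + 3.3Q → Q* = 52.0000.

Q* = 52.0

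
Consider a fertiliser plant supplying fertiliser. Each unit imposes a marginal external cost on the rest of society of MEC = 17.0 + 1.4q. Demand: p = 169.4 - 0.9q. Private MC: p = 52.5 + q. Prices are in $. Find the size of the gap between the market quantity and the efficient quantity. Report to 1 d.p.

31.3 units

Market equilibrium (private): 52.5 + q = 169.4 - 0.9q → q_m = 61.5263.
Social marginal cost = private MC + MEC = 69.5 + 2.4q.
Set SMC = demand: 69.5 + 2.4q = 169.4 - 0.9q → q* = 30.2727.
Gap = |61.5263 − 30.2727| = 31.2536.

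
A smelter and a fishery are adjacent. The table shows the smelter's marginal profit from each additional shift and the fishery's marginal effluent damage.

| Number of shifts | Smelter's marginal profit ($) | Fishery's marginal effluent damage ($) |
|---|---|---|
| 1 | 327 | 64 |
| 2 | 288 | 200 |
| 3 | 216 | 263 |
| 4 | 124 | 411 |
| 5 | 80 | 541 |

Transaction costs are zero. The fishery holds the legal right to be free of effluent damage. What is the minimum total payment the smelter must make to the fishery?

$264

Efficient level: marginal profit ≥ marginal effluent damage through level 2, so k* = 2.
With the fishery holding the right, the smelter must at least compensate total damage at k*: 64 + 200 = 264.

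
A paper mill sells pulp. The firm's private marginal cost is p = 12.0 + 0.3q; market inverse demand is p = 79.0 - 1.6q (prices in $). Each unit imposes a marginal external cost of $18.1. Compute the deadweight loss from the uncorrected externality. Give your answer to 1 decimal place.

Market equilibrium (private): 12.0 + 0.3q = 79.0 - 1.6q → q_m = 35.2632.
Social marginal cost = private MC + MEC = 30.1 + 0.3q.
Set SMC = demand: 30.1 + 0.3q = 79.0 - 1.6q → q* = 25.7368.
Between q* and q_m the wedge SMC − demand runs linearly from 0 to MEC(q_m), so the loss is a triangle.
DWL = ½ × 9.5264 × 18.1000 = 86.2139.

DWL = $86.2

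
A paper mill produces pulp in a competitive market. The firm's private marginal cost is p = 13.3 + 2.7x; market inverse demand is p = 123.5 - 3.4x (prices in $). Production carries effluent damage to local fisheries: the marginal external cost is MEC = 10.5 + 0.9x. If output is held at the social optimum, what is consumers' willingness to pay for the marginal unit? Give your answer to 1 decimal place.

Social marginal cost = private MC + MEC = 23.8 + 3.6x.
Set SMC = demand: 23.8 + 3.6x = 123.5 - 3.4x → x* = 14.2429.
Consumer price on the demand curve at x*: 123.5 − 3.4×14.2429 = 75.0741.

P = $75.1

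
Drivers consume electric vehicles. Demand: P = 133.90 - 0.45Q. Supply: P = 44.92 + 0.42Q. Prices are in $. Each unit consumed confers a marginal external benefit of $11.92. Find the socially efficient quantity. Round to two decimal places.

Social marginal benefit = demand + MEB = 145.82 - 0.45Q.
Set SMB = MC: 145.82 - 0.45Q = 44.92 + 0.42Q → Q* = 115.9770.

Q* = 115.98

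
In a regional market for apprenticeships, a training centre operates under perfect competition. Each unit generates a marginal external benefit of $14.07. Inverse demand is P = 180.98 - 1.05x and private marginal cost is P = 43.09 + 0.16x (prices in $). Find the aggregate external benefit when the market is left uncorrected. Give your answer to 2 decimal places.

Market equilibrium (private): 43.09 + 0.16x = 180.98 - 1.05x → x_m = 113.9587.
Total external benefit = MEB × x_m = 14.07 × 113.9587 = 1603.3989.

$1603.40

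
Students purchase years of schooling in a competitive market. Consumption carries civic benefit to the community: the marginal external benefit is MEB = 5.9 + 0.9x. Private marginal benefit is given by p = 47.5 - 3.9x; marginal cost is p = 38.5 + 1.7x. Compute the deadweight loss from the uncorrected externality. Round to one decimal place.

DWL = 5.7

Market equilibrium (private): 38.5 + 1.7x = 47.5 - 3.9x → x_m = 1.6071.
Social marginal benefit = demand + MEB = 53.4 - 3.0x.
Set SMB = MC: 53.4 - 3.0x = 38.5 + 1.7x → x* = 3.1702.
Height of the DWL triangle at x_m is SMB(x_m) − MC(x_m) = MEB(x_m) = 7.3464.
DWL = ½ × 1.5631 × 7.3464 = 5.7416.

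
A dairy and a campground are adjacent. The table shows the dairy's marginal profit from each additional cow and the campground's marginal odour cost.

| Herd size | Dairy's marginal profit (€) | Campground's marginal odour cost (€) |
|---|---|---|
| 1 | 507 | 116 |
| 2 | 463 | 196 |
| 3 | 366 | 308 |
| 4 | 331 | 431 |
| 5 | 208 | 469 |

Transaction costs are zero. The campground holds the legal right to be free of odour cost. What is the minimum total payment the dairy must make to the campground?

Efficient level: marginal profit ≥ marginal odour cost through level 3, so k* = 3.
With the campground holding the right, the dairy must at least compensate total damage at k*: 116 + 196 + 308 = 620.

€620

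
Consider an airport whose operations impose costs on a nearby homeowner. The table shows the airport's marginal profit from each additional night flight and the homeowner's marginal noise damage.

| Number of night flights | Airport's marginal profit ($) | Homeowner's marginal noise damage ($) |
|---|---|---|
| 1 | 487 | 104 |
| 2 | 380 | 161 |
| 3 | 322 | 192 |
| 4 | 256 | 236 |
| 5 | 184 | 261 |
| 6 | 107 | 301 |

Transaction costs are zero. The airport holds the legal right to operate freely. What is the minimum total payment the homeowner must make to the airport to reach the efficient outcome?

Left alone the airport would choose level 6 (marginal profit stays positive).
Efficient level: k* = 4 (marginal profit ≥ marginal noise damage through 4).
The homeowner must at least cover the airport's forgone profit from cutting 6→4: 184 + 107 = 291.

$291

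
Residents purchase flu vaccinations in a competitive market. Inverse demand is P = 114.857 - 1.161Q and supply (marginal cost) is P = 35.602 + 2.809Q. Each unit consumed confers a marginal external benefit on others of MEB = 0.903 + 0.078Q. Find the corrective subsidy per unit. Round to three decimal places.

subsidy = 2.509 per unit

Social marginal benefit = demand + MEB = 115.760 - 1.083Q.
Set SMB = MC: 115.760 - 1.083Q = 35.602 + 2.809Q → Q* = 20.5956.
The Pigouvian subsidy equals MEB at Q*: 0.903 + 0.078×20.5956 = 2.5095.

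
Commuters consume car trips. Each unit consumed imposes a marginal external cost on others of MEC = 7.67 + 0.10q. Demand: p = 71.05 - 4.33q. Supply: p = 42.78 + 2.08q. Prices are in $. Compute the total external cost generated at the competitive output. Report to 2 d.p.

$34.80

Market equilibrium (private): 42.78 + 2.08q = 71.05 - 4.33q → q_m = 4.4103.
Total external cost = ∫₀^{q_m} (7.67 + 0.10q) dq = 7.67×4.4103 + ½×0.10×4.4103² = 34.7995.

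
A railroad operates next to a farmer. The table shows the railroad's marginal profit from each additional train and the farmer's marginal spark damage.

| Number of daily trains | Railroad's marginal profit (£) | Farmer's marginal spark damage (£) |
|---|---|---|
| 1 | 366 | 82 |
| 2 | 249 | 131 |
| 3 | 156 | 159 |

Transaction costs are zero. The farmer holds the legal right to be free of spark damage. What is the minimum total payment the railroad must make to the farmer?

£213

Efficient level: marginal profit ≥ marginal spark damage through level 2, so k* = 2.
With the farmer holding the right, the railroad must at least compensate total damage at k*: 82 + 131 = 213.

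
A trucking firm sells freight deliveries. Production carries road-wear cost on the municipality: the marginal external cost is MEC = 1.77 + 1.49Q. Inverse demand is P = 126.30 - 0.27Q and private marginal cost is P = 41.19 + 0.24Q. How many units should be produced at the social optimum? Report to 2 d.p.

Social marginal cost = private MC + MEC = 42.96 + 1.73Q.
Set SMC = demand: 42.96 + 1.73Q = 126.30 - 0.27Q → Q* = 41.6700.

Q* = 41.67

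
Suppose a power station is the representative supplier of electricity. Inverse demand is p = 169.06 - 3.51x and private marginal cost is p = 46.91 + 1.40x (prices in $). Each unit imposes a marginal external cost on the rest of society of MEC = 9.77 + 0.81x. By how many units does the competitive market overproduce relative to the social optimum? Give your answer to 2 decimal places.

Market equilibrium (private): 46.91 + 1.40x = 169.06 - 3.51x → x_m = 24.8778.
Social marginal cost = private MC + MEC = 56.68 + 2.21x.
Set SMC = demand: 56.68 + 2.21x = 169.06 - 3.51x → x* = 19.6469.
Gap = |24.8778 − 19.6469| = 5.2309.

5.23 units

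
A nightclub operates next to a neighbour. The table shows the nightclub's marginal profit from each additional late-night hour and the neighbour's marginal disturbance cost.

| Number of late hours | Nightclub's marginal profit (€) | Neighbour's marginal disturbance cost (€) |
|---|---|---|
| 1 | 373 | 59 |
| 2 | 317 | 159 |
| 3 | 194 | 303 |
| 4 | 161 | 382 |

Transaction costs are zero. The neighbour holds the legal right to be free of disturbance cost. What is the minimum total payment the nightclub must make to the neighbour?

€218

Efficient level: marginal profit ≥ marginal disturbance cost through level 2, so k* = 2.
With the neighbour holding the right, the nightclub must at least compensate total damage at k*: 59 + 159 = 218.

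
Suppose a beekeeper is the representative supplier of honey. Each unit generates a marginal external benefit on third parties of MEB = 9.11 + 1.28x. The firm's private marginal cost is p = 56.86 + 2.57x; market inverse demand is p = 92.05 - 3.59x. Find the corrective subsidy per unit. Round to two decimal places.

Social marginal cost = private MC − MEB = 47.75 + 1.29x.
Set SMC = demand: 47.75 + 1.29x = 92.05 - 3.59x → x* = 9.0779.
The Pigouvian subsidy equals MEB at x*: 9.11 + 1.28×9.0779 = 20.7297.

subsidy = 20.73 per unit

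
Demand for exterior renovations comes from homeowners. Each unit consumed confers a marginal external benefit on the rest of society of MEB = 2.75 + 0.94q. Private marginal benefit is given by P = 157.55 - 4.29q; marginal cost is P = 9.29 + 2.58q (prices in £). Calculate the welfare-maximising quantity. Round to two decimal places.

Social marginal benefit = demand + MEB = 160.30 - 3.35q.
Set SMB = MC: 160.30 - 3.35q = 9.29 + 2.58q → q* = 25.4654.

q* = 25.47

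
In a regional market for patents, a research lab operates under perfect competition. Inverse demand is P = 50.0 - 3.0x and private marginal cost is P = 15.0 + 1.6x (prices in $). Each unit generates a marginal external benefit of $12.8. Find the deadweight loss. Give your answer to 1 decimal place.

DWL = $17.8

Market equilibrium (private): 15.0 + 1.6x = 50.0 - 3.0x → x_m = 7.6087.
Social marginal cost = private MC − MEB = 2.2 + 1.6x.
Set SMC = demand: 2.2 + 1.6x = 50.0 - 3.0x → x* = 10.3913.
The welfare-loss triangle has base |x_m − x*| and height MEB(x_m) (the vertical gap between SMC and demand is zero at x* and MEB at x_m).
DWL = ½ × 2.7826 × 12.8000 = 17.8086.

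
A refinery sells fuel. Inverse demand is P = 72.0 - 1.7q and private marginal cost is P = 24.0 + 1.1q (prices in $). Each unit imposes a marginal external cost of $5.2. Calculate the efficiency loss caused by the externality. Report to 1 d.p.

Market equilibrium (private): 24.0 + 1.1q = 72.0 - 1.7q → q_m = 17.1429.
Social marginal cost = private MC + MEC = 29.2 + 1.1q.
Set SMC = demand: 29.2 + 1.1q = 72.0 - 1.7q → q* = 15.2857.
Height of the DWL triangle at q_m is SMC(q_m) − demand(q_m) = MEC(q_m) = 5.2000.
DWL = ½ × 1.8572 × 5.2000 = 4.8287.

DWL = $4.8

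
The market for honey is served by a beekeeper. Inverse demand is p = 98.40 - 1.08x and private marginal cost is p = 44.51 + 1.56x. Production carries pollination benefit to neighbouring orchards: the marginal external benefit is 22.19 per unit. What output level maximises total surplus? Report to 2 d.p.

Social marginal cost = private MC − MEB = 22.32 + 1.56x.
Set SMC = demand: 22.32 + 1.56x = 98.40 - 1.08x → x* = 28.8182.

x* = 28.82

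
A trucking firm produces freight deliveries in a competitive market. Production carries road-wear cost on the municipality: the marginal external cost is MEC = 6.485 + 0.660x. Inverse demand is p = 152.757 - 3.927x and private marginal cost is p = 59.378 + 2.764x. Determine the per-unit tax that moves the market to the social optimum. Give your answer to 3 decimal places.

tax = 14.287 per unit

Social marginal cost = private MC + MEC = 65.863 + 3.424x.
Set SMC = demand: 65.863 + 3.424x = 152.757 - 3.927x → x* = 11.8207.
The Pigouvian tax equals MEC at x*: 6.485 + 0.660×11.8207 = 14.2867.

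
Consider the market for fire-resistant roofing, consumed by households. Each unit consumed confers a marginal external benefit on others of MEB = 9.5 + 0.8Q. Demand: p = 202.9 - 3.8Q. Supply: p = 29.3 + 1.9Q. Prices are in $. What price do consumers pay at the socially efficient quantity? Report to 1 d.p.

Social marginal benefit = demand + MEB = 212.4 - 3.0Q.
Set SMB = MC: 212.4 - 3.0Q = 29.3 + 1.9Q → Q* = 37.3673.
Consumer price on the demand curve at Q*: 202.9 − 3.8×37.3673 = 60.9043.

P = $60.9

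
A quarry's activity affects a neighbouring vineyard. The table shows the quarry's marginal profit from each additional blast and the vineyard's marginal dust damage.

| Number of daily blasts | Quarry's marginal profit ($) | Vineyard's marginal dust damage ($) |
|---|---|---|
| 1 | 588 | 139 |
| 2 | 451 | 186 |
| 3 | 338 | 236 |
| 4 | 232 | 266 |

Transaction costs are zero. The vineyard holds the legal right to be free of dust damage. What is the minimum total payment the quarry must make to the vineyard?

$561

Efficient level: marginal profit ≥ marginal dust damage through level 3, so k* = 3.
With the vineyard holding the right, the quarry must at least compensate total damage at k*: 139 + 186 + 236 = 561.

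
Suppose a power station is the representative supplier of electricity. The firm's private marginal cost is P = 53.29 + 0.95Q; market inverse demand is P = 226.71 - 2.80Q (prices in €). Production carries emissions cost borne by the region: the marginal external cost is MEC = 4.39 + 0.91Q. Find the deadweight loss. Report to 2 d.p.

DWL = €231.73

Market equilibrium (private): 53.29 + 0.95Q = 226.71 - 2.80Q → Q_m = 46.2453.
Social marginal cost = private MC + MEC = 57.68 + 1.86Q.
Set SMC = demand: 57.68 + 1.86Q = 226.71 - 2.80Q → Q* = 36.2725.
The loss is the area between SMC and demand from Q* to Q_m; with linear curves that's a triangle of height MEC(Q_m).
DWL = ½ × 9.9728 × 46.4733 = 231.7345.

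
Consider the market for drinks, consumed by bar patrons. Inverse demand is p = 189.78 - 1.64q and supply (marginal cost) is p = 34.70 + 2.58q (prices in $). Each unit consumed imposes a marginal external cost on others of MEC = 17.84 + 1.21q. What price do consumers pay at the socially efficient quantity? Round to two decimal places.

P = $148.33

Social marginal benefit = demand − MEC = 171.94 - 2.85q.
Set SMB = MC: 171.94 - 2.85q = 34.70 + 2.58q → q* = 25.2744.
Consumer price on the demand curve at q*: 189.78 − 1.64×25.2744 = 148.3300.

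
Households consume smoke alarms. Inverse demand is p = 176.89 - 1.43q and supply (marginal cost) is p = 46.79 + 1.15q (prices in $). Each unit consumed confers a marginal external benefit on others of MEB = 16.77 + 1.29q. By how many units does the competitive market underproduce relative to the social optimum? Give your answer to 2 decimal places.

63.43 units

Market equilibrium (private): 46.79 + 1.15q = 176.89 - 1.43q → q_m = 50.4264.
Social marginal benefit = demand + MEB = 193.66 - 0.14q.
Set SMB = MC: 193.66 - 0.14q = 46.79 + 1.15q → q* = 113.8527.
Gap = |50.4264 − 113.8527| = 63.4263.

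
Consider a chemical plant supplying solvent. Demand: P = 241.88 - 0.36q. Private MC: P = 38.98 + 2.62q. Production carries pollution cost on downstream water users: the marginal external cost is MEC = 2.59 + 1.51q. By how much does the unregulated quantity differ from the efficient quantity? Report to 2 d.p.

23.47 units

Market equilibrium (private): 38.98 + 2.62q = 241.88 - 0.36q → q_m = 68.0872.
Social marginal cost = private MC + MEC = 41.57 + 4.13q.
Set SMC = demand: 41.57 + 4.13q = 241.88 - 0.36q → q* = 44.6125.
Gap = |68.0872 − 44.6125| = 23.4747.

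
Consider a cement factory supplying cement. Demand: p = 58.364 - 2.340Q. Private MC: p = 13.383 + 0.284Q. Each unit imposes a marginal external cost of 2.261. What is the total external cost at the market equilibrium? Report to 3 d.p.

Market equilibrium (private): 13.383 + 0.284Q = 58.364 - 2.340Q → Q_m = 17.1421.
Total external cost = MEC × Q_m = 2.261 × 17.1421 = 38.7583.

38.758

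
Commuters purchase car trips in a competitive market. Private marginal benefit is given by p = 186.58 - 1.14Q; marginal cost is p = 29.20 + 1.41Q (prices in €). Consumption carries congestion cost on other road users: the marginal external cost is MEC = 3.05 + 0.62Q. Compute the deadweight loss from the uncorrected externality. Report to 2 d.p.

DWL = €269.23

Market equilibrium (private): 29.20 + 1.41Q = 186.58 - 1.14Q → Q_m = 61.7176.
Social marginal benefit = demand − MEC = 183.53 - 1.76Q.
Set SMB = MC: 183.53 - 1.76Q = 29.20 + 1.41Q → Q* = 48.6845.
The welfare-loss triangle has base |Q_m − Q*| and height MEC(Q_m) (the vertical gap between SMB and MC is zero at Q* and MEC at Q_m).
DWL = ½ × 13.0331 × 41.3149 = 269.2306.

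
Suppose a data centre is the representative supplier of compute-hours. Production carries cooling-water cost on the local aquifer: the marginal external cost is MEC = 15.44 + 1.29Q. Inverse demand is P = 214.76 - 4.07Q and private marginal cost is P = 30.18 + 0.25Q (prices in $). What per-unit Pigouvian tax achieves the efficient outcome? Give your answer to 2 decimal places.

Social marginal cost = private MC + MEC = 45.62 + 1.54Q.
Set SMC = demand: 45.62 + 1.54Q = 214.76 - 4.07Q → Q* = 30.1497.
The Pigouvian tax equals MEC at Q*: 15.44 + 1.29×30.1497 = 54.3331.

tax = $54.33 per unit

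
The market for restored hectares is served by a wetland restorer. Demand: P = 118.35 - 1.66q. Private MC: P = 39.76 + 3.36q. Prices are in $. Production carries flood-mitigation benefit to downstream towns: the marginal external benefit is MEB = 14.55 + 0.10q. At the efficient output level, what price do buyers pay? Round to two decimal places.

P = $86.92

Social marginal cost = private MC − MEB = 25.21 + 3.26q.
Set SMC = demand: 25.21 + 3.26q = 118.35 - 1.66q → q* = 18.9309.
Consumer price on the demand curve at q*: 118.35 − 1.66×18.9309 = 86.9247.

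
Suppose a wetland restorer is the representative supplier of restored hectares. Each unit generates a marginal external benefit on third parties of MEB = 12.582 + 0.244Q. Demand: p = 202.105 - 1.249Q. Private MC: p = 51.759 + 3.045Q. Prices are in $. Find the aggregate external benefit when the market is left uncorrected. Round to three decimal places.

$590.095

Market equilibrium (private): 51.759 + 3.045Q = 202.105 - 1.249Q → Q_m = 35.0130.
Total external benefit = ∫₀^{Q_m} (12.582 + 0.244Q) dQ = 12.582×35.0130 + ½×0.244×35.0130² = 590.0946.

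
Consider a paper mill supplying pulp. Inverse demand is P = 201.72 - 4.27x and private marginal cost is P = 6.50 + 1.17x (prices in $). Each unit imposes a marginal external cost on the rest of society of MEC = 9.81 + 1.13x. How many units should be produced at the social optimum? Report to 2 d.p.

Social marginal cost = private MC + MEC = 16.31 + 2.30x.
Set SMC = demand: 16.31 + 2.30x = 201.72 - 4.27x → x* = 28.2207.

x* = 28.22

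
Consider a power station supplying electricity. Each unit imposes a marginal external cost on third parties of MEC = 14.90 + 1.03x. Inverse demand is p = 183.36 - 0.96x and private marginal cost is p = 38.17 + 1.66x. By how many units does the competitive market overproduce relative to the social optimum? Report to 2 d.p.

19.72 units

Market equilibrium (private): 38.17 + 1.66x = 183.36 - 0.96x → x_m = 55.4160.
Social marginal cost = private MC + MEC = 53.07 + 2.69x.
Set SMC = demand: 53.07 + 2.69x = 183.36 - 0.96x → x* = 35.6959.
Gap = |55.4160 − 35.6959| = 19.7201.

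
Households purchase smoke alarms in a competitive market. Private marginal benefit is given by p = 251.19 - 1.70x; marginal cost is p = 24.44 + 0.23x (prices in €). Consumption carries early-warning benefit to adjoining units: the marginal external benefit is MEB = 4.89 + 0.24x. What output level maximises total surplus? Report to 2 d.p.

x* = 137.07

Social marginal benefit = demand + MEB = 256.08 - 1.46x.
Set SMB = MC: 256.08 - 1.46x = 24.44 + 0.23x → x* = 137.0651.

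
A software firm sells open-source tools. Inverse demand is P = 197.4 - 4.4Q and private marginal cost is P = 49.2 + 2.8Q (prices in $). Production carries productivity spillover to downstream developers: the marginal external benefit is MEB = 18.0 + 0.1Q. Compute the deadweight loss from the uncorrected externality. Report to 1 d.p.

Market equilibrium (private): 49.2 + 2.8Q = 197.4 - 4.4Q → Q_m = 20.5833.
Social marginal cost = private MC − MEB = 31.2 + 2.7Q.
Set SMC = demand: 31.2 + 2.7Q = 197.4 - 4.4Q → Q* = 23.4085.
Height of the DWL triangle at Q_m is demand(Q_m) − SMC(Q_m) = MEB(Q_m) = 20.0583.
DWL = ½ × 2.8252 × 20.0583 = 28.3344.

DWL = $28.3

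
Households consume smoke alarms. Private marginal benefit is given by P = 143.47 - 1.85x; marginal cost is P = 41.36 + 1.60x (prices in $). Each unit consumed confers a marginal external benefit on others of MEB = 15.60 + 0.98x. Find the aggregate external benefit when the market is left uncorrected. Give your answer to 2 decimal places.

Market equilibrium (private): 41.36 + 1.60x = 143.47 - 1.85x → x_m = 29.5971.
Total external benefit = ∫₀^{x_m} (15.60 + 0.98x) dx = 15.60×29.5971 + ½×0.98×29.5971² = 890.9490.

$890.95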